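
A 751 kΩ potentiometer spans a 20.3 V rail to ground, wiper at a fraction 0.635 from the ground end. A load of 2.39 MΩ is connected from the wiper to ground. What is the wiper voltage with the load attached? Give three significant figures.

V ≈ 12.0 V

The wiper splits the pot into (1−α)R = 274.1 kΩ above and αR = 476.9 kΩ below.
Lower section ‖ load = 397.6 kΩ.
V_wiper = 20.3 × 397.6/(274.1 + 397.6) = 12.0 V.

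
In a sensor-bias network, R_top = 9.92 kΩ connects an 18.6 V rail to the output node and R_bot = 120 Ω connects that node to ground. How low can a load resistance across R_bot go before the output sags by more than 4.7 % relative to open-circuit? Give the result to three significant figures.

R_L(min) ≈ 2.40 kΩ

Output resistance R_th = R_top‖R_bot = (9920 × 120)/10040 = 118.6 Ω.
The fractional drop is R_th/(R_th + R_L); requiring this ≤ 0.0470 gives R_L ≥ R_th(1/0.0470 − 1) = 118.6 × 20.28 = 2.40 kΩ.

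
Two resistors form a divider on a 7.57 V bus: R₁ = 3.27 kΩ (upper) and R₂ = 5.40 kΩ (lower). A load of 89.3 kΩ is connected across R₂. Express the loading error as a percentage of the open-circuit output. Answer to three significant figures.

2.23 %

The divider's output (Thévenin) resistance is R₁‖R₂ = 2.037 kΩ.
Fractional drop under load = R_th/(R_th + R_L) = 2.037 / (2.037 + 89.3) = 0.02230.
So the output falls by 2.23 %.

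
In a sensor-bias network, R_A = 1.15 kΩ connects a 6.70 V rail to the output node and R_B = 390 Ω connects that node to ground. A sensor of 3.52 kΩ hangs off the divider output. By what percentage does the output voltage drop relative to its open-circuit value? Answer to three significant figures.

7.64 %

The divider's output (Thévenin) resistance is R_A‖R_B = 291.2 Ω.
Fractional drop under load = R_th/(R_th + R_L) = 291.2 / (291.2 + 3520) = 0.07641.
So the output falls by 7.64 %.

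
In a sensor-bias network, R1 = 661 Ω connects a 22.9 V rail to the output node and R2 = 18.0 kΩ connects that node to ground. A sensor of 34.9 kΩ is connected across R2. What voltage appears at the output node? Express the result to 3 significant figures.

V_out ≈ 21.7 V

The load sits in parallel with R2: R2‖R_L = (18000 × 34900) / (18000 + 34900) = 11880 Ω.
V_out = 22.9 × 11880 / (661 + 11880) = 22.9 × 11880/12540 = 21.7 V.
(Unloaded it would have been 22.1 V.)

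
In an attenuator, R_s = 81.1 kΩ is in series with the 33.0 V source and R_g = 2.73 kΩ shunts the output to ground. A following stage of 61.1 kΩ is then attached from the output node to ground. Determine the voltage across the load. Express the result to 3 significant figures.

The load sits in parallel with R_g: R_g‖R_L = (2.73 × 61.1) / (2.73 + 61.1) = 2.613 kΩ.
V_out = 33.0 × 2.613 / (81.1 + 2.613) = 33.0 × 2.613/83.71 = 1.03 V.

V_out ≈ 1.03 V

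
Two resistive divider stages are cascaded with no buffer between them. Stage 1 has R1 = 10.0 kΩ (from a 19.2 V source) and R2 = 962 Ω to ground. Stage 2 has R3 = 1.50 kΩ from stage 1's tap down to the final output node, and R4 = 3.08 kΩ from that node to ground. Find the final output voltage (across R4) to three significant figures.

Stage 2 presents R3+R4 = 4580 Ω as a load on stage 1's tap.
Stage 1's lower leg becomes R2‖(R3+R4) = 795.0 Ω, so V_mid = 19.2 × 795.0/10800 = 1.414 V.
Stage 2 is itself unloaded: V_out = V_mid × R4/(R3+R4) = 1.414 × 3080/4580 = 0.951 V.

V_out ≈ 0.951 V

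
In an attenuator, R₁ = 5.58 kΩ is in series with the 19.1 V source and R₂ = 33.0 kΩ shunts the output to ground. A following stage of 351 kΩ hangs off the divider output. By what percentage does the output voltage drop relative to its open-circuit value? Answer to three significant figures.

The divider's output (Thévenin) resistance is R₁‖R₂ = 4.773 kΩ.
Fractional drop under load = R_th/(R_th + R_L) = 4.773 / (4.773 + 351) = 0.01342.
So the output falls by 1.34 %.

1.34 %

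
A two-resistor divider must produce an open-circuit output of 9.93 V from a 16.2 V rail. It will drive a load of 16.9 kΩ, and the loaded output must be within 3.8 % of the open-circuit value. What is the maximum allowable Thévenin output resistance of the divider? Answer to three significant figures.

Loading drop = R_th/(R_th + R_L) ≤ 0.0380, so R_th ≤ R_L · ε/(1−ε) = 16.9 kΩ × 0.0380/0.9620 = 668 Ω.

R_th ≤ 668 Ω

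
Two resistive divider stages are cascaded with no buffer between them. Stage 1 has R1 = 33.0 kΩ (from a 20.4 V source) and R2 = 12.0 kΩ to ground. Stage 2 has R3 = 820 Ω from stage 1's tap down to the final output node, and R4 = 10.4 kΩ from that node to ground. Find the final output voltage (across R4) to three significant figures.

Stage 2 presents R3+R4 = 11220 Ω as a load on stage 1's tap.
Stage 1's lower leg becomes R2‖(R3+R4) = 5798 Ω, so V_mid = 20.4 × 5798/38800 = 3.049 V.
Stage 2 is itself unloaded: V_out = V_mid × R4/(R3+R4) = 3.049 × 10400/11220 = 2.83 V.

V_out ≈ 2.83 V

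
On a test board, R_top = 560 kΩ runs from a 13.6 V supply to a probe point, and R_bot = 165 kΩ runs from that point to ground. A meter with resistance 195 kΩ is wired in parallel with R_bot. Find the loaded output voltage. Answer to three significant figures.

V_out ≈ 1.87 V

The load sits in parallel with R_bot: R_bot‖R_L = (165 × 195) / (165 + 195) = 89.38 kΩ.
V_out = 13.6 × 89.38 / (560 + 89.38) = 13.6 × 89.38/649.4 = 1.87 V.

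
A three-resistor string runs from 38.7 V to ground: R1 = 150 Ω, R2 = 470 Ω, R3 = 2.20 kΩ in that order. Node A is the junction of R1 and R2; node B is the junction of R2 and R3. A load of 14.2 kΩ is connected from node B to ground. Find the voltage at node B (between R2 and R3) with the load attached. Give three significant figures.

V ≈ 29.2 V

At node B, R3 is in parallel with the load: R3‖R_L = 1905 Ω.
Below node A the resistance is R2 + (R3‖R_L) = 2375 Ω, so V_A = 38.7 × 2375/2525 = 36.40 V.
Then V_B = V_A × (R3‖R_L)/(R2 + R3‖R_L) = 36.40 × 1905/2375 = 29.2 V.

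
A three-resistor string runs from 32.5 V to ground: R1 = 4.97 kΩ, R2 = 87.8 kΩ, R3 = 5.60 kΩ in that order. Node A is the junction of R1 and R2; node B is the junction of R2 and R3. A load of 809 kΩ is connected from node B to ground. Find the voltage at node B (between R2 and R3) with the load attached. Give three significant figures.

V ≈ 1.84 V

At node B, R3 is in parallel with the load: R3‖R_L = 5.562 kΩ.
Below node A the resistance is R2 + (R3‖R_L) = 93.36 kΩ, so V_A = 32.5 × 93.36/98.33 = 30.86 V.
Then V_B = V_A × (R3‖R_L)/(R2 + R3‖R_L) = 30.86 × 5.562/93.36 = 1.84 V.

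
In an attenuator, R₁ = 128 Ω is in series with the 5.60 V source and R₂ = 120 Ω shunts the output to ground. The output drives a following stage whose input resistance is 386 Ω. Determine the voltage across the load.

The load sits in parallel with R₂: R₂‖R_L = (120 × 386) / (120 + 386) = 91.54 Ω.
V_out = 5.60 × 91.54 / (128 + 91.54) = 5.60 × 91.54/219.5 = 2.34 V.
(Unloaded it would have been 2.71 V.)

V_out ≈ 2.34 V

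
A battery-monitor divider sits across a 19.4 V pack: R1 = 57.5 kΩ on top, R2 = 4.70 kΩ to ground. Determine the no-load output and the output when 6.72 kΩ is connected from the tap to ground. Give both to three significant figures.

Open-circuit: V = 19.4 × 4.70/(57.5 + 4.70) = 1.47 V.
With the load, R2 becomes R2‖R_L = 2.766 kΩ, so V = 19.4 × 2.766/60.27 = 0.890 V.

Unloaded: 1.47 V; loaded: 0.890 V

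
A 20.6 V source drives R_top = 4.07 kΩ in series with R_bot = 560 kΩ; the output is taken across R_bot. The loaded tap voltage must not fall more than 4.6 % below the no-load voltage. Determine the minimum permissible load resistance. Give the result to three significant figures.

R_L(min) ≈ 83.8 kΩ

Output resistance R_th = R_top‖R_bot = (4.07 × 560)/564.1 = 4.041 kΩ.
The fractional drop is R_th/(R_th + R_L); requiring this ≤ 0.0460 gives R_L ≥ R_th(1/0.0460 − 1) = 4.041 × 20.74 = 83.8 kΩ.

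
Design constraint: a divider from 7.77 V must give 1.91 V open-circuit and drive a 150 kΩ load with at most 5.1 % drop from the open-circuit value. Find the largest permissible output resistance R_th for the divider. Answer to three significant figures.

Loading drop = R_th/(R_th + R_L) ≤ 0.0510, so R_th ≤ R_L · ε/(1−ε) = 150 kΩ × 0.0510/0.9490 = 8.06 kΩ.
(Any R1, R2 with R2/(R1+R2) = 0.246 and R1‖R2 ≤ 8.06 kΩ will meet the spec.)

R_th ≤ 8.06 kΩ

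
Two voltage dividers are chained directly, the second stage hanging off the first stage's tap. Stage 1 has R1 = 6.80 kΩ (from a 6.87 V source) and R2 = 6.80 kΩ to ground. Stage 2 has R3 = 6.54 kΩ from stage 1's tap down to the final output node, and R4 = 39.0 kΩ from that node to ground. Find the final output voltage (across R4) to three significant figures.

Stage 2 presents R3+R4 = 45.54 kΩ as a load on stage 1's tap.
Stage 1's lower leg becomes R2‖(R3+R4) = 5.917 kΩ, so V_mid = 6.87 × 5.917/12.72 = 3.196 V.
Stage 2 is itself unloaded: V_out = V_mid × R4/(R3+R4) = 3.196 × 39.0/45.54 = 2.74 V.

V_out ≈ 2.74 V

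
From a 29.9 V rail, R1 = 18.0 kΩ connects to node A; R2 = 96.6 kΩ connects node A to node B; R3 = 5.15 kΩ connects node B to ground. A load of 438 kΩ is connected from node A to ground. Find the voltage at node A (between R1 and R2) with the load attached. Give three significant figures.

V ≈ 24.5 V

Below node A the series string R2+R3 = 101.8 kΩ sits in parallel with the 438 kΩ load: 82.57 kΩ.
V_A = 29.9 × 82.57/(18.0 + 82.57) = 24.5 V.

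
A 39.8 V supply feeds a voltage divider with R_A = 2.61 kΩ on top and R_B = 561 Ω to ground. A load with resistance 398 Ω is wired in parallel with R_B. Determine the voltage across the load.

The load sits in parallel with R_B: R_B‖R_L = (561 × 398) / (561 + 398) = 232.8 Ω.
V_out = 39.8 × 232.8 / (2610 + 232.8) = 39.8 × 232.8/2843 = 3.26 V.
(Unloaded it would have been 7.04 V.)

V_out ≈ 3.26 V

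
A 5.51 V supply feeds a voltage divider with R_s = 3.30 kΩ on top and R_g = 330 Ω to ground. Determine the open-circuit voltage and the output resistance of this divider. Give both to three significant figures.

V_th is the open-circuit tap voltage: 5.51 × 330/(3300 + 330) = 0.501 V.
With the supply zeroed, R_s and R_g appear in parallel from the tap: R_th = R_s‖R_g = (3300 × 330)/3630 = 300 Ω.

V_th = 0.501 V, R_th = 300 Ω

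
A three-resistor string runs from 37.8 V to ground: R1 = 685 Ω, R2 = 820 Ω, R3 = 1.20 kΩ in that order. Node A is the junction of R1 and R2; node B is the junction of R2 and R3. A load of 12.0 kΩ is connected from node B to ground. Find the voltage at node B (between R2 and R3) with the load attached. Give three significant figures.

At node B, R3 is in parallel with the load: R3‖R_L = 1091 Ω.
Below node A the resistance is R2 + (R3‖R_L) = 1911 Ω, so V_A = 37.8 × 1911/2596 = 27.83 V.
Then V_B = V_A × (R3‖R_L)/(R2 + R3‖R_L) = 27.83 × 1091/1911 = 15.9 V.

V ≈ 15.9 V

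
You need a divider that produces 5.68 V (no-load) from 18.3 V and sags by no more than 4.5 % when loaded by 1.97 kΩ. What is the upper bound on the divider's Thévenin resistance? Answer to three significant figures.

Loading drop = R_th/(R_th + R_L) ≤ 0.0450, so R_th ≤ R_L · ε/(1−ε) = 1.97 kΩ × 0.0450/0.9550 = 92.8 Ω.
(Any R1, R2 with R2/(R1+R2) = 0.310 and R1‖R2 ≤ 92.8 Ω will meet the spec.)

R_th ≤ 92.8 Ω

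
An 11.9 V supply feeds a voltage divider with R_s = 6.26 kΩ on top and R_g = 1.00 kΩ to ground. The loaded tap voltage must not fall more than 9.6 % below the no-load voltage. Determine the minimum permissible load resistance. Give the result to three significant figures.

R_L(min) ≈ 8.12 kΩ

Output resistance R_th = R_s‖R_g = (6260 × 1000)/7260 = 862.3 Ω.
The fractional drop is R_th/(R_th + R_L); requiring this ≤ 0.0960 gives R_L ≥ R_th(1/0.0960 − 1) = 862.3 × 9.417 = 8.12 kΩ.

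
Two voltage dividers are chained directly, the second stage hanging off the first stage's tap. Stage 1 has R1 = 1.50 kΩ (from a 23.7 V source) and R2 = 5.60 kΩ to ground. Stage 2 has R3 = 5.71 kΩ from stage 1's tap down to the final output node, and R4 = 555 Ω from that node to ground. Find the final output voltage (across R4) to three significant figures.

Stage 2 presents R3+R4 = 6265 Ω as a load on stage 1's tap.
Stage 1's lower leg becomes R2‖(R3+R4) = 2957 Ω, so V_mid = 23.7 × 2957/4457 = 15.72 V.
Stage 2 is itself unloaded: V_out = V_mid × R4/(R3+R4) = 15.72 × 555/6265 = 1.39 V.

V_out ≈ 1.39 V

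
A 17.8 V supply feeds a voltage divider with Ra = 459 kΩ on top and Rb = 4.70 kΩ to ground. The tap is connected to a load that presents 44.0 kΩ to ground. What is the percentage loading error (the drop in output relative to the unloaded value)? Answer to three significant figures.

9.56 %

Unloaded V = 17.8 × 4.70/463.7 = 0.18042 V.
Loaded: Rb‖R_L = 4.246 kΩ, giving V = 17.8 × 4.246/463.2 = 0.16317 V.
Drop = (0.18042 − 0.16317) / 0.18042 = 9.56 %.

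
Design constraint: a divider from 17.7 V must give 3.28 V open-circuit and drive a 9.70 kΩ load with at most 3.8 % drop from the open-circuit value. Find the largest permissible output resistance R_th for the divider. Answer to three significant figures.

Loading drop = R_th/(R_th + R_L) ≤ 0.0380, so R_th ≤ R_L · ε/(1−ε) = 9.70 kΩ × 0.0380/0.9620 = 383 Ω.

R_th ≤ 383 Ω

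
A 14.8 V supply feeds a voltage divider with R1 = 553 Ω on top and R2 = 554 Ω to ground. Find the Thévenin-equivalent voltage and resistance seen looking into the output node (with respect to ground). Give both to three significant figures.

V_th is the open-circuit tap voltage: 14.8 × 554/(553 + 554) = 7.41 V.
With the supply zeroed, R1 and R2 appear in parallel from the tap: R_th = R1‖R2 = (553 × 554)/1107 = 277 Ω.

V_th = 7.41 V, R_th = 277 Ω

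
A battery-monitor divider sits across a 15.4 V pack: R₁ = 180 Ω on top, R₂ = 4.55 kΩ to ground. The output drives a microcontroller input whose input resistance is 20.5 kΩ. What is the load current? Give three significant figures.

R₂‖R_L = 3724 Ω; V_out = 15.4 × 3724/3904 = 14.69 V.
I_L = V_out / R_L = 14.69 / 20.5 kΩ = 0.717 mA.

I_L ≈ 0.717 mA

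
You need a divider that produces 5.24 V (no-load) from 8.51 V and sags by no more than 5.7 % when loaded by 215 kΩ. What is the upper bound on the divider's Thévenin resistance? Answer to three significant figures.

Loading drop = R_th/(R_th + R_L) ≤ 0.0570, so R_th ≤ R_L · ε/(1−ε) = 215 kΩ × 0.0570/0.9430 = 13.0 kΩ.
(Any R1, R2 with R2/(R1+R2) = 0.616 and R1‖R2 ≤ 13.0 kΩ will meet the spec.)

R_th ≤ 13.0 kΩ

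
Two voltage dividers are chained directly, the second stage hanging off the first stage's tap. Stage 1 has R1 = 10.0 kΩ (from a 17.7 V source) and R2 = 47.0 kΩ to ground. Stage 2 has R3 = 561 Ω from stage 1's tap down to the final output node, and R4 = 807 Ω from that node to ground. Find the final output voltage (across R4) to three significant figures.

V_out ≈ 1.23 V

Stage 2 presents R3+R4 = 1368 Ω as a load on stage 1's tap.
Stage 1's lower leg becomes R2‖(R3+R4) = 1329 Ω, so V_mid = 17.7 × 1329/11330 = 2.077 V.
Stage 2 is itself unloaded: V_out = V_mid × R4/(R3+R4) = 2.077 × 807/1368 = 1.23 V.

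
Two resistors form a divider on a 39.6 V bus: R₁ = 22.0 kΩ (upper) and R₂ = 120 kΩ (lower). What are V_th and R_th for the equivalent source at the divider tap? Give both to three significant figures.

V_th = 33.5 V, R_th = 18.6 kΩ

V_th is the open-circuit tap voltage: 39.6 × 120/(22.0 + 120) = 33.5 V.
With the supply zeroed, R₁ and R₂ appear in parallel from the tap: R_th = R₁‖R₂ = (22.0 × 120)/142.0 = 18.6 kΩ.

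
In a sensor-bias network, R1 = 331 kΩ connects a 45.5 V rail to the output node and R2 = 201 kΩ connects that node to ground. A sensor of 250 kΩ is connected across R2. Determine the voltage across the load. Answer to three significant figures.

The load sits in parallel with R2: R2‖R_L = (201 × 250) / (201 + 250) = 111.4 kΩ.
V_out = 45.5 × 111.4 / (331 + 111.4) = 45.5 × 111.4/442.4 = 11.5 V.

V_out ≈ 11.5 V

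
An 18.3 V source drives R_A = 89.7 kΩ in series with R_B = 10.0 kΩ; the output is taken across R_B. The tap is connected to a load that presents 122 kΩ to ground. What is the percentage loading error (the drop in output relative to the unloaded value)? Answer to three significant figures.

6.87 %

The divider's output (Thévenin) resistance is R_A‖R_B = 8.997 kΩ.
Fractional drop under load = R_th/(R_th + R_L) = 8.997 / (8.997 + 122) = 0.06868.
So the output falls by 6.87 %.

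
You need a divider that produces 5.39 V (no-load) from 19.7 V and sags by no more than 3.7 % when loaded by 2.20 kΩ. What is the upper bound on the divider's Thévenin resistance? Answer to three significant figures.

R_th ≤ 84.5 Ω

Loading drop = R_th/(R_th + R_L) ≤ 0.0370, so R_th ≤ R_L · ε/(1−ε) = 2.20 kΩ × 0.0370/0.9630 = 84.5 Ω.
(Any R1, R2 with R2/(R1+R2) = 0.274 and R1‖R2 ≤ 84.5 Ω will meet the spec.)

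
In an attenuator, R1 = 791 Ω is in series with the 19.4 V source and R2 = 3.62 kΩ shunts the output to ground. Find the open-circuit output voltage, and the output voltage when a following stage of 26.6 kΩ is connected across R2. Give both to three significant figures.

Unloaded: 15.9 V; loaded: 15.5 V

Open-circuit: V = 19.4 × 3620/(791 + 3620) = 15.9 V.
With the load, R2 becomes R2‖R_L = 3186 Ω, so V = 19.4 × 3186/3977 = 15.5 V.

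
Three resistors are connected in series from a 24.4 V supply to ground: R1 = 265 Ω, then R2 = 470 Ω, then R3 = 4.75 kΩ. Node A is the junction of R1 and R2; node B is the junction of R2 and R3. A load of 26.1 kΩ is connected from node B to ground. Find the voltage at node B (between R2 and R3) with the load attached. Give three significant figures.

V ≈ 20.6 V

At node B, R3 is in parallel with the load: R3‖R_L = 4019 Ω.
Below node A the resistance is R2 + (R3‖R_L) = 4489 Ω, so V_A = 24.4 × 4489/4754 = 23.04 V.
Then V_B = V_A × (R3‖R_L)/(R2 + R3‖R_L) = 23.04 × 4019/4489 = 20.6 V.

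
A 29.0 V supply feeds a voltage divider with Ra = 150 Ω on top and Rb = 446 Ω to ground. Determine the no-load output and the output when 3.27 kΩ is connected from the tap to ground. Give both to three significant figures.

Unloaded: 21.7 V; loaded: 21.0 V

Open-circuit: V = 29.0 × 446/(150 + 446) = 21.7 V.
With the load, Rb becomes Rb‖R_L = 392.5 Ω, so V = 29.0 × 392.5/542.5 = 21.0 V.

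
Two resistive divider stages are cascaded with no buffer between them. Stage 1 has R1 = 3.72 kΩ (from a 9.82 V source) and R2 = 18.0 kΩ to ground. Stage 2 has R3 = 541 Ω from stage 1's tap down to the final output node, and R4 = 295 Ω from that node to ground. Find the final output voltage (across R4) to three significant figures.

V_out ≈ 0.613 V

Stage 2 presents R3+R4 = 836.0 Ω as a load on stage 1's tap.
Stage 1's lower leg becomes R2‖(R3+R4) = 798.9 Ω, so V_mid = 9.82 × 798.9/4519 = 1.736 V.
Stage 2 is itself unloaded: V_out = V_mid × R4/(R3+R4) = 1.736 × 295/836.0 = 0.613 V.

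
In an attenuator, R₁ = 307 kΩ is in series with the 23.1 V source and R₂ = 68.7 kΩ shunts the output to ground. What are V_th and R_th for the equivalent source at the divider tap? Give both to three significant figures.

V_th is the open-circuit tap voltage: 23.1 × 68.7/(307 + 68.7) = 4.22 V.
With the supply zeroed, R₁ and R₂ appear in parallel from the tap: R_th = R₁‖R₂ = (307 × 68.7)/375.7 = 56.1 kΩ.

V_th = 4.22 V, R_th = 56.1 kΩ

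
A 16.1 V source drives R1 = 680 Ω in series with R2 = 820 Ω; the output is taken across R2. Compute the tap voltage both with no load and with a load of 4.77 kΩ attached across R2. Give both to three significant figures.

Unloaded: 8.80 V; loaded: 8.17 V

Open-circuit: V = 16.1 × 820/(680 + 820) = 8.80 V.
With the load, R2 becomes R2‖R_L = 699.7 Ω, so V = 16.1 × 699.7/1380 = 8.17 V.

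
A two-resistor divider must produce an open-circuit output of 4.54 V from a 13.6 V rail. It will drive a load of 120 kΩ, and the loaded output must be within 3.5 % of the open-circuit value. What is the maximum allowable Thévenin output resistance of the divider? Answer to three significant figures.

Loading drop = R_th/(R_th + R_L) ≤ 0.0350, so R_th ≤ R_L · ε/(1−ε) = 120 kΩ × 0.0350/0.9650 = 4.35 kΩ.

R_th ≤ 4.35 kΩ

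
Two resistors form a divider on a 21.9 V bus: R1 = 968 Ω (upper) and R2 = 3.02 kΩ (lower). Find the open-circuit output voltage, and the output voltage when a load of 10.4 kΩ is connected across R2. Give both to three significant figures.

Open-circuit: V = 21.9 × 3020/(968 + 3020) = 16.6 V.
With the load, R2 becomes R2‖R_L = 2340 Ω, so V = 21.9 × 2340/3308 = 15.5 V.

Unloaded: 16.6 V; loaded: 15.5 V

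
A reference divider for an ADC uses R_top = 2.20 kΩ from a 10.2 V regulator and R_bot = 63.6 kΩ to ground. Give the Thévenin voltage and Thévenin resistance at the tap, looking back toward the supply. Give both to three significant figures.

V_th is the open-circuit tap voltage: 10.2 × 63.6/(2.20 + 63.6) = 9.86 V.
With the supply zeroed, R_top and R_bot appear in parallel from the tap: R_th = R_top‖R_bot = (2.20 × 63.6)/65.80 = 2.13 kΩ.

V_th = 9.86 V, R_th = 2.13 kΩ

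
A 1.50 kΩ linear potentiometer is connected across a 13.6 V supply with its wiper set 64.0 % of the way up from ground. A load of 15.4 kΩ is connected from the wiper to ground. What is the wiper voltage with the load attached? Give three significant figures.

V ≈ 8.51 V

The wiper splits the pot into (1−α)R = 540.0 Ω above and αR = 960.0 Ω below.
Lower section ‖ load = 903.7 Ω.
V_wiper = 13.6 × 903.7/(540.0 + 903.7) = 8.51 V.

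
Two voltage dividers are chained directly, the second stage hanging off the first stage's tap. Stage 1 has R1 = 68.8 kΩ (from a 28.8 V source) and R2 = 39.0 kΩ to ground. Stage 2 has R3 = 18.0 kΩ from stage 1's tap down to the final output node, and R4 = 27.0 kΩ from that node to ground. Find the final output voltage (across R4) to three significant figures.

V_out ≈ 4.03 V

Stage 2 presents R3+R4 = 45.00 kΩ as a load on stage 1's tap.
Stage 1's lower leg becomes R2‖(R3+R4) = 20.89 kΩ, so V_mid = 28.8 × 20.89/89.69 = 6.709 V.
Stage 2 is itself unloaded: V_out = V_mid × R4/(R3+R4) = 6.709 × 27.0/45.00 = 4.03 V.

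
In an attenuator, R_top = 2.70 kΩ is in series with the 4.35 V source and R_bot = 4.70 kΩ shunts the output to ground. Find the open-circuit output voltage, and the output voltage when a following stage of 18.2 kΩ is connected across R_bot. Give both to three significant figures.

Unloaded: 2.76 V; loaded: 2.52 V

Open-circuit: V = 4.35 × 4.70/(2.70 + 4.70) = 2.76 V.
With the load, R_bot becomes R_bot‖R_L = 3.735 kΩ, so V = 4.35 × 3.735/6.435 = 2.52 V.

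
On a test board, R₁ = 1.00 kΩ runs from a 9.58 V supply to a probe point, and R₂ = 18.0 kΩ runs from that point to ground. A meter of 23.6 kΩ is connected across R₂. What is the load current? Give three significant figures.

R₂‖R_L = 10.21 kΩ; V_out = 9.58 × 10.21/11.21 = 8.726 V.
I_L = V_out / R_L = 8.726 / 23.6 kΩ = 0.370 mA.

I_L ≈ 0.370 mA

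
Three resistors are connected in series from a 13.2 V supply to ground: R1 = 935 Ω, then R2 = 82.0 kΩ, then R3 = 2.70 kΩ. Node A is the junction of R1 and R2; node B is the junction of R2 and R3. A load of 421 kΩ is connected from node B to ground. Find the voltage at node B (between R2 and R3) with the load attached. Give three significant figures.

V ≈ 0.414 V

At node B, R3 is in parallel with the load: R3‖R_L = 2683 Ω.
Below node A the resistance is R2 + (R3‖R_L) = 84680 Ω, so V_A = 13.2 × 84680/85620 = 13.06 V.
Then V_B = V_A × (R3‖R_L)/(R2 + R3‖R_L) = 13.06 × 2683/84680 = 0.414 V.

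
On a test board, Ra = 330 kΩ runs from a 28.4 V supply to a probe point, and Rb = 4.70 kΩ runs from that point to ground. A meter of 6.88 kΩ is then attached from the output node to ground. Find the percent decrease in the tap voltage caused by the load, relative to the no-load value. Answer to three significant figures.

Unloaded V = 28.4 × 4.70/334.7 = 0.3988 V.
Loaded: Rb‖R_L = 2.792 kΩ, giving V = 28.4 × 2.792/332.8 = 0.2383 V.
Drop = (0.3988 − 0.2383) / 0.3988 = 40.2 %.

40.2 %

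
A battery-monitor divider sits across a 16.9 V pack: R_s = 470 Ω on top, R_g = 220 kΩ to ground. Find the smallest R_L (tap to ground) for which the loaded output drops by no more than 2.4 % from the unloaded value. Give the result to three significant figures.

R_L(min) ≈ 19.1 kΩ

Output resistance R_th = R_s‖R_g = (470 × 220000)/220500 = 469.0 Ω.
The fractional drop is R_th/(R_th + R_L); requiring this ≤ 0.0240 gives R_L ≥ R_th(1/0.0240 − 1) = 469.0 × 40.67 = 19.1 kΩ.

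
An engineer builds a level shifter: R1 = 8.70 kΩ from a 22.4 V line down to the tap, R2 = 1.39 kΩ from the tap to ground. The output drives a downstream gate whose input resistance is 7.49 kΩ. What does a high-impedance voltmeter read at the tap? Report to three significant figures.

The load sits in parallel with R2: R2‖R_L = (1.39 × 7.49) / (1.39 + 7.49) = 1.172 kΩ.
V_out = 22.4 × 1.172 / (8.70 + 1.172) = 22.4 × 1.172/9.872 = 2.66 V.

V_out ≈ 2.66 V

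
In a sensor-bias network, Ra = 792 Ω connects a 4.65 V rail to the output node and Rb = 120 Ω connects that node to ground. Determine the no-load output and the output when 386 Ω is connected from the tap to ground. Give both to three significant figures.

Open-circuit: V = 4.65 × 120/(792 + 120) = 0.612 V.
With the load, Rb becomes Rb‖R_L = 91.54 Ω, so V = 4.65 × 91.54/883.5 = 0.482 V.

Unloaded: 0.612 V; loaded: 0.482 V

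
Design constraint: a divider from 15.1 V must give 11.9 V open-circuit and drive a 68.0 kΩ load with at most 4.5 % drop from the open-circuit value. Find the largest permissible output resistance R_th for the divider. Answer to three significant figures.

Loading drop = R_th/(R_th + R_L) ≤ 0.0450, so R_th ≤ R_L · ε/(1−ε) = 68.0 kΩ × 0.0450/0.9550 = 3.20 kΩ.

R_th ≤ 3.20 kΩ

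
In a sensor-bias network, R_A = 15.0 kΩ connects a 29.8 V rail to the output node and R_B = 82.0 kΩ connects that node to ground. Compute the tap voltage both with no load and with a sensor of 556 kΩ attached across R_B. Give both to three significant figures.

Open-circuit: V = 29.8 × 82.0/(15.0 + 82.0) = 25.2 V.
With the load, R_B becomes R_B‖R_L = 71.46 kΩ, so V = 29.8 × 71.46/86.46 = 24.6 V.

Unloaded: 25.2 V; loaded: 24.6 V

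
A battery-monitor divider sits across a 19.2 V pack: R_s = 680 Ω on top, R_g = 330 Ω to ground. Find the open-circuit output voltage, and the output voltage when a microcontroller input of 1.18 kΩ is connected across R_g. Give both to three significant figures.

Open-circuit: V = 19.2 × 330/(680 + 330) = 6.27 V.
With the load, R_g becomes R_g‖R_L = 257.9 Ω, so V = 19.2 × 257.9/937.9 = 5.28 V.

Unloaded: 6.27 V; loaded: 5.28 V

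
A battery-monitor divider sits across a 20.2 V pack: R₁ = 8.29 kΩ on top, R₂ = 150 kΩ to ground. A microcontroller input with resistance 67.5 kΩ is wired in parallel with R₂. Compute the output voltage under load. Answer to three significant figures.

The load sits in parallel with R₂: R₂‖R_L = (150 × 67.5) / (150 + 67.5) = 46.55 kΩ.
V_out = 20.2 × 46.55 / (8.29 + 46.55) = 20.2 × 46.55/54.84 = 17.1 V.
(Unloaded it would have been 19.1 V.)

V_out ≈ 17.1 V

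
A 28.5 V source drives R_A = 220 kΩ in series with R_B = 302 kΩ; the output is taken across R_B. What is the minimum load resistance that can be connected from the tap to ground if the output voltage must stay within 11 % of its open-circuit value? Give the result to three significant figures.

Output resistance R_th = R_A‖R_B = (220 × 302)/522.0 = 127.3 kΩ.
The fractional drop is R_th/(R_th + R_L); requiring this ≤ 0.110 gives R_L ≥ R_th(1/0.110 − 1) = 127.3 × 8.091 = 1.03 MΩ.

R_L(min) ≈ 1.03 MΩ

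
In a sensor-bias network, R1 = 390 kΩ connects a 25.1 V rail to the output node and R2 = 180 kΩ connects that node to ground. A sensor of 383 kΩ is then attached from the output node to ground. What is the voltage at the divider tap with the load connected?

The load sits in parallel with R2: R2‖R_L = (180 × 383) / (180 + 383) = 122.5 kΩ.
V_out = 25.1 × 122.5 / (390 + 122.5) = 25.1 × 122.5/512.5 = 6.00 V.

V_out ≈ 6.00 V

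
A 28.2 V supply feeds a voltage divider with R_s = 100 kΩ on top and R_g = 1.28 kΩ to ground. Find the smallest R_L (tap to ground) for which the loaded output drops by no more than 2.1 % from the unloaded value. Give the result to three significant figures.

Output resistance R_th = R_s‖R_g = (100 × 1.28)/101.3 = 1.264 kΩ.
The fractional drop is R_th/(R_th + R_L); requiring this ≤ 0.0210 gives R_L ≥ R_th(1/0.0210 − 1) = 1.264 × 46.62 = 58.9 kΩ.

R_L(min) ≈ 58.9 kΩ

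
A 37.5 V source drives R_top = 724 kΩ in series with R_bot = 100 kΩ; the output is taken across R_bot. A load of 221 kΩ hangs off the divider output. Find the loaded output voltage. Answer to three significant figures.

The load sits in parallel with R_bot: R_bot‖R_L = (100 × 221) / (100 + 221) = 68.85 kΩ.
V_out = 37.5 × 68.85 / (724 + 68.85) = 37.5 × 68.85/792.8 = 3.26 V.

V_out ≈ 3.26 V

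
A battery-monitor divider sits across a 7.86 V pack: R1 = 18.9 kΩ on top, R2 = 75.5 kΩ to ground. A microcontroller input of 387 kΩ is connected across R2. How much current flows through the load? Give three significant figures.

R2‖R_L = 63.18 kΩ; V_out = 7.86 × 63.18/82.08 = 6.050 V.
I_L = V_out / R_L = 6.050 / 387 kΩ = 0.0156 mA.

I_L ≈ 0.0156 mA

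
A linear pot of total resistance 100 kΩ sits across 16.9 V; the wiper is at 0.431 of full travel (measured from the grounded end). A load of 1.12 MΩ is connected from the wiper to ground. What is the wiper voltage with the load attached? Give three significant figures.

V ≈ 7.13 V

The wiper splits the pot into (1−α)R = 56.90 kΩ above and αR = 43.10 kΩ below.
Lower section ‖ load = 41.50 kΩ.
V_wiper = 16.9 × 41.50/(56.90 + 41.50) = 7.13 V.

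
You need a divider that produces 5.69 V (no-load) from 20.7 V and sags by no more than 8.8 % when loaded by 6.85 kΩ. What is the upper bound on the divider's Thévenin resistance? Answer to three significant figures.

R_th ≤ 661 Ω

Loading drop = R_th/(R_th + R_L) ≤ 0.0880, so R_th ≤ R_L · ε/(1−ε) = 6.85 kΩ × 0.0880/0.9120 = 661 Ω.
(Any R1, R2 with R2/(R1+R2) = 0.275 and R1‖R2 ≤ 661 Ω will meet the spec.)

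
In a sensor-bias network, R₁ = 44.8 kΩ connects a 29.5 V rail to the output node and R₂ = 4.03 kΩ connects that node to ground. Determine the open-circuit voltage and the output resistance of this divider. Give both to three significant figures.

V_th = 2.43 V, R_th = 3.70 kΩ

V_th is the open-circuit tap voltage: 29.5 × 4.03/(44.8 + 4.03) = 2.43 V.
With the supply zeroed, R₁ and R₂ appear in parallel from the tap: R_th = R₁‖R₂ = (44.8 × 4.03)/48.83 = 3.70 kΩ.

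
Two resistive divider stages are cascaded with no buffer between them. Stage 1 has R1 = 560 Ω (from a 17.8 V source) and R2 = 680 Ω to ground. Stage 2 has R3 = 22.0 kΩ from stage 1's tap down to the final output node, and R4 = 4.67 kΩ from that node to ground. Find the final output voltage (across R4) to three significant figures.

Stage 2 presents R3+R4 = 26670 Ω as a load on stage 1's tap.
Stage 1's lower leg becomes R2‖(R3+R4) = 663.1 Ω, so V_mid = 17.8 × 663.1/1223 = 9.650 V.
Stage 2 is itself unloaded: V_out = V_mid × R4/(R3+R4) = 9.650 × 4670/26670 = 1.69 V.

V_out ≈ 1.69 V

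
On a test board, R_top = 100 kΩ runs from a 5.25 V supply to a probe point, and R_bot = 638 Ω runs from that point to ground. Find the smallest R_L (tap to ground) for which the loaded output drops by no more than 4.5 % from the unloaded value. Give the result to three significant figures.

R_L(min) ≈ 13.5 kΩ

Output resistance R_th = R_top‖R_bot = (100000 × 638)/100600 = 634.0 Ω.
The fractional drop is R_th/(R_th + R_L); requiring this ≤ 0.0450 gives R_L ≥ R_th(1/0.0450 − 1) = 634.0 × 21.22 = 13.5 kΩ.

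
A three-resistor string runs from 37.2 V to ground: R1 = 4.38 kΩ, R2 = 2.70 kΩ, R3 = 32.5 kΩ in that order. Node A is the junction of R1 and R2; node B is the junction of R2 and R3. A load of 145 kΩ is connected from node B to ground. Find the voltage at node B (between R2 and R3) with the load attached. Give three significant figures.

V ≈ 29.4 V

At node B, R3 is in parallel with the load: R3‖R_L = 26.55 kΩ.
Below node A the resistance is R2 + (R3‖R_L) = 29.25 kΩ, so V_A = 37.2 × 29.25/33.63 = 32.35 V.
Then V_B = V_A × (R3‖R_L)/(R2 + R3‖R_L) = 32.35 × 26.55/29.25 = 29.4 V.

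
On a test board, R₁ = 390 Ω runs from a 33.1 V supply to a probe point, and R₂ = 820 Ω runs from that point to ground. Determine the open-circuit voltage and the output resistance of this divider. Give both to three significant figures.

V_th is the open-circuit tap voltage: 33.1 × 820/(390 + 820) = 22.4 V.
With the supply zeroed, R₁ and R₂ appear in parallel from the tap: R_th = R₁‖R₂ = (390 × 820)/1210 = 264 Ω.

V_th = 22.4 V, R_th = 264 Ω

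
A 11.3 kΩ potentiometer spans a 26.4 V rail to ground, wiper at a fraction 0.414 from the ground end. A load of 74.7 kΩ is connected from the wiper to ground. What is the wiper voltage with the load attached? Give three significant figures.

The wiper splits the pot into (1−α)R = 6.622 kΩ above and αR = 4.678 kΩ below.
Lower section ‖ load = 4.402 kΩ.
V_wiper = 26.4 × 4.402/(6.622 + 4.402) = 10.5 V.

V ≈ 10.5 V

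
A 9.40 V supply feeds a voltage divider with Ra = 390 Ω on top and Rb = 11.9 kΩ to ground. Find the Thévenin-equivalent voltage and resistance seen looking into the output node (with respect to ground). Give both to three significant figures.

V_th = 9.10 V, R_th = 378 Ω

V_th is the open-circuit tap voltage: 9.40 × 11900/(390 + 11900) = 9.10 V.
With the supply zeroed, Ra and Rb appear in parallel from the tap: R_th = Ra‖Rb = (390 × 11900)/12290 = 378 Ω.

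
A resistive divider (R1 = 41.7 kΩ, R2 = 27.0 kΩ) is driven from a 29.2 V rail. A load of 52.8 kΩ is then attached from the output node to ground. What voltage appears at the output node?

V_out ≈ 8.76 V

The load sits in parallel with R2: R2‖R_L = (27.0 × 52.8) / (27.0 + 52.8) = 17.86 kΩ.
V_out = 29.2 × 17.86 / (41.7 + 17.86) = 29.2 × 17.86/59.56 = 8.76 V.
(Unloaded it would have been 11.5 V.)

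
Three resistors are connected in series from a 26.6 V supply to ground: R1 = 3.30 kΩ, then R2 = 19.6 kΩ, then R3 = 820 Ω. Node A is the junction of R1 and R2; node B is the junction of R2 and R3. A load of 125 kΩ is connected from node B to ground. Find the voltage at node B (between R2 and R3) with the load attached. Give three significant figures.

At node B, R3 is in parallel with the load: R3‖R_L = 814.7 Ω.
Below node A the resistance is R2 + (R3‖R_L) = 20410 Ω, so V_A = 26.6 × 20410/23710 = 22.90 V.
Then V_B = V_A × (R3‖R_L)/(R2 + R3‖R_L) = 22.90 × 814.7/20410 = 0.914 V.

V ≈ 0.914 V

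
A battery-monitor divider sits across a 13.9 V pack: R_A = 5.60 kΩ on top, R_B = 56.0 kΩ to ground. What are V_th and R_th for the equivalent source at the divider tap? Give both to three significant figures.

V_th = 12.6 V, R_th = 5.09 kΩ

V_th is the open-circuit tap voltage: 13.9 × 56.0/(5.60 + 56.0) = 12.6 V.
With the supply zeroed, R_A and R_B appear in parallel from the tap: R_th = R_A‖R_B = (5.60 × 56.0)/61.60 = 5.09 kΩ.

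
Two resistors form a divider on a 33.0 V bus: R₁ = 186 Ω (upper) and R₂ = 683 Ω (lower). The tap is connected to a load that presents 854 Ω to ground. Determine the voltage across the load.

The load sits in parallel with R₂: R₂‖R_L = (683 × 854) / (683 + 854) = 379.5 Ω.
V_out = 33.0 × 379.5 / (186 + 379.5) = 33.0 × 379.5/565.5 = 22.1 V.
(Unloaded it would have been 25.9 V.)

V_out ≈ 22.1 V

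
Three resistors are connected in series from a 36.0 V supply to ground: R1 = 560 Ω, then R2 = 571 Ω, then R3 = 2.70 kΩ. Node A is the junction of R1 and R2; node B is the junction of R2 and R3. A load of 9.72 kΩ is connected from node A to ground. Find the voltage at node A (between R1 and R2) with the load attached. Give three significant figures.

V ≈ 29.3 V

Below node A the series string R2+R3 = 3271 Ω sits in parallel with the 9720 Ω load: 2447 Ω.
V_A = 36.0 × 2447/(560 + 2447) = 29.3 V.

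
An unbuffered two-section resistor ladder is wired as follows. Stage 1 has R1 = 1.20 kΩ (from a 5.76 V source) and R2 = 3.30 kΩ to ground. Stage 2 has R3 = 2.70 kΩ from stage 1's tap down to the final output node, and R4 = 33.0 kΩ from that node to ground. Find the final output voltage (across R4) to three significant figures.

Stage 2 presents R3+R4 = 35.70 kΩ as a load on stage 1's tap.
Stage 1's lower leg becomes R2‖(R3+R4) = 3.021 kΩ, so V_mid = 5.76 × 3.021/4.221 = 4.122 V.
Stage 2 is itself unloaded: V_out = V_mid × R4/(R3+R4) = 4.122 × 33.0/35.70 = 3.81 V.

V_out ≈ 3.81 V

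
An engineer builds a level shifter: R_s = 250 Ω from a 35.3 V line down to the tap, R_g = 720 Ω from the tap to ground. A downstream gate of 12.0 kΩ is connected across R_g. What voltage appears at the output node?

The load sits in parallel with R_g: R_g‖R_L = (720 × 12000) / (720 + 12000) = 679.2 Ω.
V_out = 35.3 × 679.2 / (250 + 679.2) = 35.3 × 679.2/929.2 = 25.8 V.
(Unloaded it would have been 26.2 V.)

V_out ≈ 25.8 V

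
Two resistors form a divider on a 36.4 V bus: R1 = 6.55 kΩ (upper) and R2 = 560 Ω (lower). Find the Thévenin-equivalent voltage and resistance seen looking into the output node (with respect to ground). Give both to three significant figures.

V_th is the open-circuit tap voltage: 36.4 × 560/(6550 + 560) = 2.87 V.
With the supply zeroed, R1 and R2 appear in parallel from the tap: R_th = R1‖R2 = (6550 × 560)/7110 = 516 Ω.

V_th = 2.87 V, R_th = 516 Ω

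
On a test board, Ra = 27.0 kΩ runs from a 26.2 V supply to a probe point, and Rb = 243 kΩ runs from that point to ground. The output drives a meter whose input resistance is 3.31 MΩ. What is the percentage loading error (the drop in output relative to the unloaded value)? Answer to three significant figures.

0.729 %

The divider's output (Thévenin) resistance is Ra‖Rb = 24.30 kΩ.
Fractional drop under load = R_th/(R_th + R_L) = 24.30 / (24.30 + 3310) = 0.007288.
So the output falls by 0.729 %.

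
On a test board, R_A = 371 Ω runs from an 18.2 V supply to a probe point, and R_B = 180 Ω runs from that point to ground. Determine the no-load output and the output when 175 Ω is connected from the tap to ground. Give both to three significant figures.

Open-circuit: V = 18.2 × 180/(371 + 180) = 5.95 V.
With the load, R_B becomes R_B‖R_L = 88.73 Ω, so V = 18.2 × 88.73/459.7 = 3.51 V.

Unloaded: 5.95 V; loaded: 3.51 V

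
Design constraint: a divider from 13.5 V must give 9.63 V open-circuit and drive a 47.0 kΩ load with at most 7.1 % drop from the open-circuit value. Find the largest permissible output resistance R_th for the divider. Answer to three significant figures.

R_th ≤ 3.59 kΩ

Loading drop = R_th/(R_th + R_L) ≤ 0.0710, so R_th ≤ R_L · ε/(1−ε) = 47.0 kΩ × 0.0710/0.9290 = 3.59 kΩ.
(Any R1, R2 with R2/(R1+R2) = 0.713 and R1‖R2 ≤ 3.59 kΩ will meet the spec.)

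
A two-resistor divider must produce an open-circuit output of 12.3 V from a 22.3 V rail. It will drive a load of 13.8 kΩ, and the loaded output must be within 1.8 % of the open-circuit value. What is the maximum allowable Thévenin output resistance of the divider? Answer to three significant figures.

Loading drop = R_th/(R_th + R_L) ≤ 0.0180, so R_th ≤ R_L · ε/(1−ε) = 13.8 kΩ × 0.0180/0.9820 = 253 Ω.
(Any R1, R2 with R2/(R1+R2) = 0.552 and R1‖R2 ≤ 253 Ω will meet the spec.)

R_th ≤ 253 Ω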